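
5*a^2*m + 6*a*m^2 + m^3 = m*(a + m)*(5*a + m)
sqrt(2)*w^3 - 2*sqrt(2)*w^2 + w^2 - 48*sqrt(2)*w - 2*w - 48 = (w - 8)*(w + 6)*(sqrt(2)*w + 1)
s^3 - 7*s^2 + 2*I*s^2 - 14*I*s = s*(s - 7)*(s + 2*I)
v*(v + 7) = v^2 + 7*v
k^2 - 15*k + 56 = (k - 8)*(k - 7)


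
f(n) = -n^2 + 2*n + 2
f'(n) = 2 - 2*n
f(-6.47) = -52.80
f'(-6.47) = 14.94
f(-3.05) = -13.40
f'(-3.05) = 8.10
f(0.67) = 2.89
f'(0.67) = 0.66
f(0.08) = 2.15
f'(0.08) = 1.84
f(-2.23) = -7.43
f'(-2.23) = 6.46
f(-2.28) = -7.76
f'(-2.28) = 6.56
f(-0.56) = 0.57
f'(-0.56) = 3.12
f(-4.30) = -25.09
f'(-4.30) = 10.60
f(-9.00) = -97.00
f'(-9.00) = 20.00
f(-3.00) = -13.00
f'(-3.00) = 8.00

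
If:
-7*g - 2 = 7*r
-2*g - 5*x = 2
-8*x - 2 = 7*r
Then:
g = -16/51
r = 10/357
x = -14/51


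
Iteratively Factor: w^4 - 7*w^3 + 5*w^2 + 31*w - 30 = (w - 5)*(w^3 - 2*w^2 - 5*w + 6) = (w - 5)*(w - 1)*(w^2 - w - 6) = (w - 5)*(w - 1)*(w + 2)*(w - 3)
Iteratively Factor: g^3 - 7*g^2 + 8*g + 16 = (g - 4)*(g^2 - 3*g - 4) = (g - 4)^2*(g + 1)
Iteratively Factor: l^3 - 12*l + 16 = (l - 2)*(l^2 + 2*l - 8) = (l - 2)*(l + 4)*(l - 2)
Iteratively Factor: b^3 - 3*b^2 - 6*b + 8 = (b - 1)*(b^2 - 2*b - 8) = (b - 1)*(b + 2)*(b - 4)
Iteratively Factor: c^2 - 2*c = (c)*(c - 2)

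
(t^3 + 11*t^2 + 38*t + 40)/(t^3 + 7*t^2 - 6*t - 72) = (t^2 + 7*t + 10)/(t^2 + 3*t - 18)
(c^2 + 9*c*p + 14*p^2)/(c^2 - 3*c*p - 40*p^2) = (-c^2 - 9*c*p - 14*p^2)/(-c^2 + 3*c*p + 40*p^2)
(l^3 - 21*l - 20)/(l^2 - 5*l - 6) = (l^2 - l - 20)/(l - 6)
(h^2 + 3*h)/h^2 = (h + 3)/h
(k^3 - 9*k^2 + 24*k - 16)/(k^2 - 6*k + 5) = (k^2 - 8*k + 16)/(k - 5)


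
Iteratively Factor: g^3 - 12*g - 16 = (g + 2)*(g^2 - 2*g - 8) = (g + 2)^2*(g - 4)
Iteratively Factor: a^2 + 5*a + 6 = (a + 3)*(a + 2)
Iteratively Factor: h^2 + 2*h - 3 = (h + 3)*(h - 1)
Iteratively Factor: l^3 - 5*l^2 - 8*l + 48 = (l - 4)*(l^2 - l - 12) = (l - 4)*(l + 3)*(l - 4)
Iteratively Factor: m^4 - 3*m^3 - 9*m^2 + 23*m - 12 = (m - 4)*(m^3 + m^2 - 5*m + 3) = (m - 4)*(m + 3)*(m^2 - 2*m + 1) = (m - 4)*(m - 1)*(m + 3)*(m - 1)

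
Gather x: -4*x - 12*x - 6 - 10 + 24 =8 - 16*x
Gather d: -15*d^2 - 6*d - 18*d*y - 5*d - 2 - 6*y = -15*d^2 + d*(-18*y - 11) - 6*y - 2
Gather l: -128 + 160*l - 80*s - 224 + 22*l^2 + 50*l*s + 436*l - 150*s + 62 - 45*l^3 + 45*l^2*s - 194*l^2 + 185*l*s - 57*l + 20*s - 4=-45*l^3 + l^2*(45*s - 172) + l*(235*s + 539) - 210*s - 294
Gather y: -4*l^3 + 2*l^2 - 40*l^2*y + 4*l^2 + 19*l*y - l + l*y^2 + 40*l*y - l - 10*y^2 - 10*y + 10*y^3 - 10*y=-4*l^3 + 6*l^2 - 2*l + 10*y^3 + y^2*(l - 10) + y*(-40*l^2 + 59*l - 20)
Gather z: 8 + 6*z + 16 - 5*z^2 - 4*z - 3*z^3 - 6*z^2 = -3*z^3 - 11*z^2 + 2*z + 24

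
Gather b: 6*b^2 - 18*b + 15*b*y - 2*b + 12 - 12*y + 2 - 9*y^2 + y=6*b^2 + b*(15*y - 20) - 9*y^2 - 11*y + 14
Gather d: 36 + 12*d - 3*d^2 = -3*d^2 + 12*d + 36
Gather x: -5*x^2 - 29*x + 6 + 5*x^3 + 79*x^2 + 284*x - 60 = 5*x^3 + 74*x^2 + 255*x - 54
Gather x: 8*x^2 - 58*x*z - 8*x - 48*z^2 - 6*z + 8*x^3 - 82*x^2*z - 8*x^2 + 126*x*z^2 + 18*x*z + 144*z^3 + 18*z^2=8*x^3 - 82*x^2*z + x*(126*z^2 - 40*z - 8) + 144*z^3 - 30*z^2 - 6*z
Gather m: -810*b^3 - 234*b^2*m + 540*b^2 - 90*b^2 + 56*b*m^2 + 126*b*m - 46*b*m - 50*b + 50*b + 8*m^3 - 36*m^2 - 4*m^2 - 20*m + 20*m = -810*b^3 + 450*b^2 + 8*m^3 + m^2*(56*b - 40) + m*(-234*b^2 + 80*b)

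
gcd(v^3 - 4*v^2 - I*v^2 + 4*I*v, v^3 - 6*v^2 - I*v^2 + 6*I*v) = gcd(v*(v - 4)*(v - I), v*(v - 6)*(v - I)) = v^2 - I*v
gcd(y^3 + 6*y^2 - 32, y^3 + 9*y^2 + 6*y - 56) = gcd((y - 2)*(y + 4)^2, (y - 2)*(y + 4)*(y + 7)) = y^2 + 2*y - 8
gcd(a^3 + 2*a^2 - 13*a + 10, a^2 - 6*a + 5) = a - 1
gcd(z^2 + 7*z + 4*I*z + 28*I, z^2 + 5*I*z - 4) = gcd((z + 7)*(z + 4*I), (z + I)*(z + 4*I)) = z + 4*I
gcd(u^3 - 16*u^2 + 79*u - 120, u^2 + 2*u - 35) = u - 5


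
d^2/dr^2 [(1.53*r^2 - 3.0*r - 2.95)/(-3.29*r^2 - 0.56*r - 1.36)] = (70.582344*r^3 + 232.661562*r^2 - 47.92872*r - 34.778096)/(35.611289*r^6 + 18.184488*r^5 + 47.25756*r^4 + 15.2096*r^3 + 19.53504*r^2 + 3.107328*r + 2.515456)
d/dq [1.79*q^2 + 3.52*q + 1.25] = 3.58*q + 3.52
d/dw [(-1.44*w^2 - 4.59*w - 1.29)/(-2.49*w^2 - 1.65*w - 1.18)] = (-9.0531*w^2 - 3.0258*w + 3.2877)/(6.2001*w^4 + 8.217*w^3 + 8.5989*w^2 + 3.894*w + 1.3924)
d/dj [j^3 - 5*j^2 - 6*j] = 3*j^2 - 10*j - 6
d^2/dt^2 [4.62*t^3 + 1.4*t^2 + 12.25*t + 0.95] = 27.72*t + 2.8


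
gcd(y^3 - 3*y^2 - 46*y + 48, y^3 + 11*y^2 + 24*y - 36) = y^2 + 5*y - 6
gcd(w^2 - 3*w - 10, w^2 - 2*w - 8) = w + 2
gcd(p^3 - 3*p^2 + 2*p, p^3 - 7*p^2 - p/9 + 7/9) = 1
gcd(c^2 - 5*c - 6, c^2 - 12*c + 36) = c - 6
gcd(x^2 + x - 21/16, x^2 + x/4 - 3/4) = x - 3/4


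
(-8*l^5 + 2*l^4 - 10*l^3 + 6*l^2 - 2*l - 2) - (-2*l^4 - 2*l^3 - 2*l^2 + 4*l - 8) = -8*l^5 + 4*l^4 - 8*l^3 + 8*l^2 - 6*l + 6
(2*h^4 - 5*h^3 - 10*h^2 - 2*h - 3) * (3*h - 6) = 6*h^5 - 27*h^4 + 54*h^2 + 3*h + 18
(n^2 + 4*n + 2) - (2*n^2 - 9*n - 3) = -n^2 + 13*n + 5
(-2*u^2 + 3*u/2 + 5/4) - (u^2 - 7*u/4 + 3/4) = -3*u^2 + 13*u/4 + 1/2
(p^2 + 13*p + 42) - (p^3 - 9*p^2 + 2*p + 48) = -p^3 + 10*p^2 + 11*p - 6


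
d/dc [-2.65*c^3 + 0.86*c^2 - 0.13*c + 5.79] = -7.95*c^2 + 1.72*c - 0.13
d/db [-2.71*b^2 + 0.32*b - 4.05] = 0.32 - 5.42*b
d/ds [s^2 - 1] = 2*s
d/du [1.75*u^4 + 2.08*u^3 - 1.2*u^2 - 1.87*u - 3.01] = 7.0*u^3 + 6.24*u^2 - 2.4*u - 1.87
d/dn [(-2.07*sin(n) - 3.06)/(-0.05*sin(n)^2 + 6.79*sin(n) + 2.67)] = (-0.1035*sin(n)^2 - 0.306000000000001*sin(n) + 15.2505)*cos(n)/(0.0025*sin(n)^4 - 0.679*sin(n)^3 + 45.8371*sin(n)^2 + 36.2586*sin(n) + 7.1289)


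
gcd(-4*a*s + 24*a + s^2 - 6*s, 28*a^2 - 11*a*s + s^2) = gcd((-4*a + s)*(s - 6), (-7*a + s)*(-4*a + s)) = -4*a + s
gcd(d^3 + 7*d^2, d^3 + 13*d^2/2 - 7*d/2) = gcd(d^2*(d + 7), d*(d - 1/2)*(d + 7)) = d^2 + 7*d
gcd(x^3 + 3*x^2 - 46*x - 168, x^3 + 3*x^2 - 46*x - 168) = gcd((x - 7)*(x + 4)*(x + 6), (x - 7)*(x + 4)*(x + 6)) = x^3 + 3*x^2 - 46*x - 168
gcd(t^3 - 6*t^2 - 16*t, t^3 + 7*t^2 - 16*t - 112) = 1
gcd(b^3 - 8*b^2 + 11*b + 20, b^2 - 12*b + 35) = b - 5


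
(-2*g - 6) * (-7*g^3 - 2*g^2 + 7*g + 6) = 14*g^4 + 46*g^3 - 2*g^2 - 54*g - 36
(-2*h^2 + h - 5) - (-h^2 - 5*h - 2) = -h^2 + 6*h - 3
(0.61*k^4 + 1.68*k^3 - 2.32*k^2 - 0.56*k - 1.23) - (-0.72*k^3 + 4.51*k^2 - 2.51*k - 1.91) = 0.61*k^4 + 2.4*k^3 - 6.83*k^2 + 1.95*k + 0.68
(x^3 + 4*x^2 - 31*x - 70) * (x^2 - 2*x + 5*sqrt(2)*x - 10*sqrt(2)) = x^5 + 2*x^4 + 5*sqrt(2)*x^4 - 39*x^3 + 10*sqrt(2)*x^3 - 195*sqrt(2)*x^2 - 8*x^2 - 40*sqrt(2)*x + 140*x + 700*sqrt(2)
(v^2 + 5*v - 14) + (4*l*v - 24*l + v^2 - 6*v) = 4*l*v - 24*l + 2*v^2 - v - 14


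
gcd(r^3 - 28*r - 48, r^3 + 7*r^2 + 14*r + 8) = r^2 + 6*r + 8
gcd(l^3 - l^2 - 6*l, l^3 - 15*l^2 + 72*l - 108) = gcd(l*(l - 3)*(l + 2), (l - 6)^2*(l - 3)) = l - 3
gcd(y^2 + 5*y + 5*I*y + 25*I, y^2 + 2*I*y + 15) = y + 5*I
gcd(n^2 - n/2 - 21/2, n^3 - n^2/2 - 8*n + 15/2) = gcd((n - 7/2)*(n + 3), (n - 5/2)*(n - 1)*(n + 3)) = n + 3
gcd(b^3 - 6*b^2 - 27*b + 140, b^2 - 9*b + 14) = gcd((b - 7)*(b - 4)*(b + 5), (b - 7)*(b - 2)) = b - 7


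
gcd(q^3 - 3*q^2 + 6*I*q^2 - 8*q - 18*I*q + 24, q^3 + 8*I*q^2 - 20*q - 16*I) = q^2 + 6*I*q - 8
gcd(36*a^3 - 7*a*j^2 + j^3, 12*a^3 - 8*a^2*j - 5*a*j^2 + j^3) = 12*a^2 + 4*a*j - j^2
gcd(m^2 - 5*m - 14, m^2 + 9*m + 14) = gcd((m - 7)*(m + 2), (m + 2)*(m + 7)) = m + 2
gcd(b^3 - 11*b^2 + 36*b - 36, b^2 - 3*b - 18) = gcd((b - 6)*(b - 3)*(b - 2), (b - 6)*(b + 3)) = b - 6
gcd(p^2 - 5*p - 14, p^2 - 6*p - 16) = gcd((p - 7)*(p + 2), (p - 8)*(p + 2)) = p + 2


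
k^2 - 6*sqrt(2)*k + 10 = (k - 5*sqrt(2))*(k - sqrt(2))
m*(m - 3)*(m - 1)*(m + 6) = m^4 + 2*m^3 - 21*m^2 + 18*m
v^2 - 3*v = v*(v - 3)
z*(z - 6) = z^2 - 6*z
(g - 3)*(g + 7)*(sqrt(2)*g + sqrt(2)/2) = sqrt(2)*g^3 + 9*sqrt(2)*g^2/2 - 19*sqrt(2)*g - 21*sqrt(2)/2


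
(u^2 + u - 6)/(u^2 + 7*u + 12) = (u - 2)/(u + 4)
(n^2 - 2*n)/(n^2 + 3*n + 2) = n*(n - 2)/(n^2 + 3*n + 2)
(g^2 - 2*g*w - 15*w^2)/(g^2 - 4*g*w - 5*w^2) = (g + 3*w)/(g + w)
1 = 1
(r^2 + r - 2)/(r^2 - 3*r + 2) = (r + 2)/(r - 2)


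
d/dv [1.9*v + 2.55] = 1.90000000000000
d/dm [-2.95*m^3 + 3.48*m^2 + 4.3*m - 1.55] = -8.85*m^2 + 6.96*m + 4.3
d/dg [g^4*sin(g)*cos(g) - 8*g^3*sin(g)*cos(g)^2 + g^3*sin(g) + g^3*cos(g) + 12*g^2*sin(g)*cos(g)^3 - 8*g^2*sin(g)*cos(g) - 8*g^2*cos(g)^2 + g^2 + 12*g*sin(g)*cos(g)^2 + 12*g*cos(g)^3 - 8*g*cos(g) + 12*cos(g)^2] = g^4*cos(2*g) - g^3*sin(g) + 2*g^3*sin(2*g) - g^3*cos(g) - 6*g^3*cos(3*g) - 3*g^2*sin(g) + 8*g^2*sin(2*g) - 6*g^2*sin(3*g) + 3*g^2*cos(g) + 12*g^2*cos(2*g)^2 - 2*g^2*cos(2*g) - 6*g^2 - 28*g*sin(g) - 2*g*sin(2*g) + 3*g*sin(4*g) + 9*sqrt(2)*g*sin(g + pi/4) + 12*g*cos(g) - 8*g*cos(2*g) - 18*sqrt(2)*g*cos(g + pi/4) + 9*sqrt(2)*g*cos(3*g + pi/4) - 6*g + 12*sin(g) - 12*sin(2*g) - 6*sqrt(2)*sin(g + pi/4) + 3*sqrt(2)*sin(3*g + pi/4) + 4*cos(g) + 3*sqrt(2)*cos(g + pi/4)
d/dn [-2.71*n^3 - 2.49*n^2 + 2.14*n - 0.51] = -8.13*n^2 - 4.98*n + 2.14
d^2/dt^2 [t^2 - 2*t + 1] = 2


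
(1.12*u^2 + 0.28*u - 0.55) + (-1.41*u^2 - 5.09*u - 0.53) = -0.29*u^2 - 4.81*u - 1.08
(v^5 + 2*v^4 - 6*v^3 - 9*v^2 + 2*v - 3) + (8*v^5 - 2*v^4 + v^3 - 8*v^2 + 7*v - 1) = 9*v^5 - 5*v^3 - 17*v^2 + 9*v - 4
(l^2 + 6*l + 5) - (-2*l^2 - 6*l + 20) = 3*l^2 + 12*l - 15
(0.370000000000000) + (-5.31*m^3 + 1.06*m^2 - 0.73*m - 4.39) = -5.31*m^3 + 1.06*m^2 - 0.73*m - 4.02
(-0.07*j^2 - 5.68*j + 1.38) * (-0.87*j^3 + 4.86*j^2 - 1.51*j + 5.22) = 0.0609*j^5 + 4.6014*j^4 - 28.6997*j^3 + 14.9182*j^2 - 31.7334*j + 7.2036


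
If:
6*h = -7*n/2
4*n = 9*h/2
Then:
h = 0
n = 0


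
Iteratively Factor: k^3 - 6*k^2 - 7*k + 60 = (k + 3)*(k^2 - 9*k + 20) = (k - 5)*(k + 3)*(k - 4)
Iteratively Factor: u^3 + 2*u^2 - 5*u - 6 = (u + 1)*(u^2 + u - 6) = (u + 1)*(u + 3)*(u - 2)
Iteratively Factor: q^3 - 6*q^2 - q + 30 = (q + 2)*(q^2 - 8*q + 15) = (q - 3)*(q + 2)*(q - 5)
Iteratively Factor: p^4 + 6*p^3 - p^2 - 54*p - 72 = (p + 3)*(p^3 + 3*p^2 - 10*p - 24) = (p + 2)*(p + 3)*(p^2 + p - 12) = (p + 2)*(p + 3)*(p + 4)*(p - 3)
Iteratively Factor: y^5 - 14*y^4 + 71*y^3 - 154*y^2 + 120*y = (y - 4)*(y^4 - 10*y^3 + 31*y^2 - 30*y) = y*(y - 4)*(y^3 - 10*y^2 + 31*y - 30) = y*(y - 4)*(y - 3)*(y^2 - 7*y + 10) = y*(y - 5)*(y - 4)*(y - 3)*(y - 2)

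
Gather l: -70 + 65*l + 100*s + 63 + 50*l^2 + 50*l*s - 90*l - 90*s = 50*l^2 + l*(50*s - 25) + 10*s - 7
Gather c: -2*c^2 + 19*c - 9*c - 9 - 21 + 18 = -2*c^2 + 10*c - 12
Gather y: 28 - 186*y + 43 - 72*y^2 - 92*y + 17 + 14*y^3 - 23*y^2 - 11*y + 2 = 14*y^3 - 95*y^2 - 289*y + 90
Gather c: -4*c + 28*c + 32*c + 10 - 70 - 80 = 56*c - 140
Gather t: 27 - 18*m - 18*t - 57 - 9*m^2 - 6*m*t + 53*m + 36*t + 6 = -9*m^2 + 35*m + t*(18 - 6*m) - 24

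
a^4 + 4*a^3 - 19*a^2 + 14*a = a*(a - 2)*(a - 1)*(a + 7)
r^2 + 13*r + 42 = (r + 6)*(r + 7)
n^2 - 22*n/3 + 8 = (n - 6)*(n - 4/3)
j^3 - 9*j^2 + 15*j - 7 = (j - 7)*(j - 1)^2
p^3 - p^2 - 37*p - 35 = (p - 7)*(p + 1)*(p + 5)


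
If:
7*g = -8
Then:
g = -8/7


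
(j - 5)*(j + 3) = j^2 - 2*j - 15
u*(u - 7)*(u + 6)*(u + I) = u^4 - u^3 + I*u^3 - 42*u^2 - I*u^2 - 42*I*u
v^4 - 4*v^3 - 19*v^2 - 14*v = v*(v - 7)*(v + 1)*(v + 2)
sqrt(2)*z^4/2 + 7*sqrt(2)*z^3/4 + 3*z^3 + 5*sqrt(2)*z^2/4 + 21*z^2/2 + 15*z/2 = z*(z + 5/2)*(z + 3*sqrt(2))*(sqrt(2)*z/2 + sqrt(2)/2)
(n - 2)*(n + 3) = n^2 + n - 6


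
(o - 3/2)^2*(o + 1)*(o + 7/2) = o^4 + 3*o^3/2 - 31*o^2/4 - 3*o/8 + 63/8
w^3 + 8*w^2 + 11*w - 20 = (w - 1)*(w + 4)*(w + 5)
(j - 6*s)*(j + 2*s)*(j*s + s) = j^3*s - 4*j^2*s^2 + j^2*s - 12*j*s^3 - 4*j*s^2 - 12*s^3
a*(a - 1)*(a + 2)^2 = a^4 + 3*a^3 - 4*a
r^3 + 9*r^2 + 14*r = r*(r + 2)*(r + 7)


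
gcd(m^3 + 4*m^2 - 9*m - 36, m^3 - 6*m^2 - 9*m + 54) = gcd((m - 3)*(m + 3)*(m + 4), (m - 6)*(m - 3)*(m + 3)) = m^2 - 9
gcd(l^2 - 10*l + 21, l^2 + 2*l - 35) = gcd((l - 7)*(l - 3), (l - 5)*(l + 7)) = 1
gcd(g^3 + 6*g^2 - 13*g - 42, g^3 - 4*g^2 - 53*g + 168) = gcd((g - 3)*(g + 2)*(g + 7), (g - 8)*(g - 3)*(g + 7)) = g^2 + 4*g - 21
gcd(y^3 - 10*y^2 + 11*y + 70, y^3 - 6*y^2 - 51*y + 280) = y - 5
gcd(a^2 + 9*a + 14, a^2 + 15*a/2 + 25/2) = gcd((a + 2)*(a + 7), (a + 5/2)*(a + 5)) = 1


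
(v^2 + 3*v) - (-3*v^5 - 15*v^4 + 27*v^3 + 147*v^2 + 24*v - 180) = 3*v^5 + 15*v^4 - 27*v^3 - 146*v^2 - 21*v + 180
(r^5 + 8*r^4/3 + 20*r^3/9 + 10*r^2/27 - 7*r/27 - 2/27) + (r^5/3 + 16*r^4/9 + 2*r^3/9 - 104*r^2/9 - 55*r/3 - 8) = 4*r^5/3 + 40*r^4/9 + 22*r^3/9 - 302*r^2/27 - 502*r/27 - 218/27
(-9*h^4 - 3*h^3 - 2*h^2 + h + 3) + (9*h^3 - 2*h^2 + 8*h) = -9*h^4 + 6*h^3 - 4*h^2 + 9*h + 3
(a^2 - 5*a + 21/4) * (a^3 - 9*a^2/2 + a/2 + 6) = a^5 - 19*a^4/2 + 113*a^3/4 - 161*a^2/8 - 219*a/8 + 63/2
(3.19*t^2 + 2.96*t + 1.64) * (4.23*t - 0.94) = 13.4937*t^3 + 9.5222*t^2 + 4.1548*t - 1.5416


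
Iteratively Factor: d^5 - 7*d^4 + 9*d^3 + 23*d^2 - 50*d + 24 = (d + 2)*(d^4 - 9*d^3 + 27*d^2 - 31*d + 12) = (d - 3)*(d + 2)*(d^3 - 6*d^2 + 9*d - 4) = (d - 3)*(d - 1)*(d + 2)*(d^2 - 5*d + 4) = (d - 3)*(d - 1)^2*(d + 2)*(d - 4)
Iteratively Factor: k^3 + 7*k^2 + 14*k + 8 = (k + 1)*(k^2 + 6*k + 8) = (k + 1)*(k + 4)*(k + 2)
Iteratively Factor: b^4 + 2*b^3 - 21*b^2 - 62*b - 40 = (b - 5)*(b^3 + 7*b^2 + 14*b + 8) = (b - 5)*(b + 1)*(b^2 + 6*b + 8) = (b - 5)*(b + 1)*(b + 4)*(b + 2)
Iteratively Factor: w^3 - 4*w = (w - 2)*(w^2 + 2*w) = (w - 2)*(w + 2)*(w)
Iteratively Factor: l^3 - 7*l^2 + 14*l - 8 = (l - 4)*(l^2 - 3*l + 2) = (l - 4)*(l - 2)*(l - 1)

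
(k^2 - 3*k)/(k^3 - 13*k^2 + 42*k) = (k - 3)/(k^2 - 13*k + 42)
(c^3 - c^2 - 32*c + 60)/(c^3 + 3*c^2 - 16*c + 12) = (c - 5)/(c - 1)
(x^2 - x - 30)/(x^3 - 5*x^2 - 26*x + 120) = 1/(x - 4)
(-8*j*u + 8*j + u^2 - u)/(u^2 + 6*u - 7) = (-8*j + u)/(u + 7)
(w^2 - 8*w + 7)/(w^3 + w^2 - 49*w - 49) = (w - 1)/(w^2 + 8*w + 7)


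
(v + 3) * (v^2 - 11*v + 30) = v^3 - 8*v^2 - 3*v + 90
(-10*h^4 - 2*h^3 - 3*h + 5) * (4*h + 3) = -40*h^5 - 38*h^4 - 6*h^3 - 12*h^2 + 11*h + 15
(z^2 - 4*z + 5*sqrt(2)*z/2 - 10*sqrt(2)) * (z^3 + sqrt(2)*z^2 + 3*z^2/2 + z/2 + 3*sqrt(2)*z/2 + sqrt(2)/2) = z^5 - 5*z^4/2 + 7*sqrt(2)*z^4/2 - 35*sqrt(2)*z^3/4 - z^3/2 - 77*sqrt(2)*z^2/4 - 29*z^2/2 - 55*z/2 - 7*sqrt(2)*z - 10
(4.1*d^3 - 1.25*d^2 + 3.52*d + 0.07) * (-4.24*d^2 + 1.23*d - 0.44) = -17.384*d^5 + 10.343*d^4 - 18.2663*d^3 + 4.5828*d^2 - 1.4627*d - 0.0308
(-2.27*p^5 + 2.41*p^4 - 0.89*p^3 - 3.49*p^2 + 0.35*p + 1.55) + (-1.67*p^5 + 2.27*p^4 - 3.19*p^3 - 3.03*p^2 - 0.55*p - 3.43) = -3.94*p^5 + 4.68*p^4 - 4.08*p^3 - 6.52*p^2 - 0.2*p - 1.88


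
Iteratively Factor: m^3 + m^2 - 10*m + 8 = (m - 2)*(m^2 + 3*m - 4) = (m - 2)*(m - 1)*(m + 4)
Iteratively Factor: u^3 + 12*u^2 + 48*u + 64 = (u + 4)*(u^2 + 8*u + 16) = (u + 4)^2*(u + 4)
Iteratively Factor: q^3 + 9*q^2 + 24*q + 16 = (q + 4)*(q^2 + 5*q + 4) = (q + 4)^2*(q + 1)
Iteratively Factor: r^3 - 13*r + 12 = (r - 1)*(r^2 + r - 12) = (r - 1)*(r + 4)*(r - 3)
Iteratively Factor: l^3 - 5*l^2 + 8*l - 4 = (l - 1)*(l^2 - 4*l + 4) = (l - 2)*(l - 1)*(l - 2)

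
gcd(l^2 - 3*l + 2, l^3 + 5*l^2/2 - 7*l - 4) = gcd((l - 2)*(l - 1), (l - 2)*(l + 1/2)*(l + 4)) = l - 2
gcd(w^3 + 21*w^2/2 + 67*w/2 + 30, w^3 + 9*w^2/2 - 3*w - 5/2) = w + 5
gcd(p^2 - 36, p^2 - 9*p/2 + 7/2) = 1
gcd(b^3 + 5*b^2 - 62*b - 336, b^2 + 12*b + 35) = b + 7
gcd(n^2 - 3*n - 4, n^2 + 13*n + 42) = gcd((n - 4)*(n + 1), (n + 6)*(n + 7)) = 1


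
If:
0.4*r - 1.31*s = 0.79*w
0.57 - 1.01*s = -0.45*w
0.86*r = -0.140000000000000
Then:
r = -0.16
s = 0.30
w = -0.59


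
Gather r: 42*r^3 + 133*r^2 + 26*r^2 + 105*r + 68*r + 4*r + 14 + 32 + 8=42*r^3 + 159*r^2 + 177*r + 54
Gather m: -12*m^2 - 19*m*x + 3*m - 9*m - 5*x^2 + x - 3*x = -12*m^2 + m*(-19*x - 6) - 5*x^2 - 2*x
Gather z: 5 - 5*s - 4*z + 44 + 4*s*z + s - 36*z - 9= -4*s + z*(4*s - 40) + 40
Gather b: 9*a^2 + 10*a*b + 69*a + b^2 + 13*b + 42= 9*a^2 + 69*a + b^2 + b*(10*a + 13) + 42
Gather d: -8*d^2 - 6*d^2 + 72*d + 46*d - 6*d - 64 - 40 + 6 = -14*d^2 + 112*d - 98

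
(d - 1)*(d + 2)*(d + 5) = d^3 + 6*d^2 + 3*d - 10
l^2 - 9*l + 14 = (l - 7)*(l - 2)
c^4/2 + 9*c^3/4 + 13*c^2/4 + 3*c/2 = c*(c/2 + 1/2)*(c + 3/2)*(c + 2)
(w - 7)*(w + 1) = w^2 - 6*w - 7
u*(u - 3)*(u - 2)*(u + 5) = u^4 - 19*u^2 + 30*u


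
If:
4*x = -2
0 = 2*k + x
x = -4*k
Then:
No Solution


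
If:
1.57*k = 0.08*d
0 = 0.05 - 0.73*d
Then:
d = 0.07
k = 0.00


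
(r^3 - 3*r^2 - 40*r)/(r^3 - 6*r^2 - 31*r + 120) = r/(r - 3)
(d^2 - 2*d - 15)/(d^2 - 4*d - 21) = (d - 5)/(d - 7)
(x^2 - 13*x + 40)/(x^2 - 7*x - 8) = (x - 5)/(x + 1)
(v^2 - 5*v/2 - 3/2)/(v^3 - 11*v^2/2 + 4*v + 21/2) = (2*v + 1)/(2*v^2 - 5*v - 7)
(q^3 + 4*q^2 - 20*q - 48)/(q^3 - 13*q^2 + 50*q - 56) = (q^2 + 8*q + 12)/(q^2 - 9*q + 14)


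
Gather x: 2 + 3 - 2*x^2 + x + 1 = -2*x^2 + x + 6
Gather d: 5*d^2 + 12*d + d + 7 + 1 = 5*d^2 + 13*d + 8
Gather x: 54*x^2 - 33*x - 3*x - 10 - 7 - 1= 54*x^2 - 36*x - 18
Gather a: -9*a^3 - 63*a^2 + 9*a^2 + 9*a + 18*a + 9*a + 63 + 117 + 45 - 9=-9*a^3 - 54*a^2 + 36*a + 216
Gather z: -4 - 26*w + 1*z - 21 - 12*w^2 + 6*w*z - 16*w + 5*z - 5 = -12*w^2 - 42*w + z*(6*w + 6) - 30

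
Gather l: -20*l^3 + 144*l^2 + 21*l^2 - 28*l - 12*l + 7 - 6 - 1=-20*l^3 + 165*l^2 - 40*l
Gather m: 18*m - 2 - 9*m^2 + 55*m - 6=-9*m^2 + 73*m - 8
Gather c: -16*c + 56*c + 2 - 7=40*c - 5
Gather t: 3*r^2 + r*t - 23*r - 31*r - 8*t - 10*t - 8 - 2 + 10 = 3*r^2 - 54*r + t*(r - 18)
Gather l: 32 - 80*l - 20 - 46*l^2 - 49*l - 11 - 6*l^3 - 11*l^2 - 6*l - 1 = -6*l^3 - 57*l^2 - 135*l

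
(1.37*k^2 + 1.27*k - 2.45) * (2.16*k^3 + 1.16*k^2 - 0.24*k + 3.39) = 2.9592*k^5 + 4.3324*k^4 - 4.1476*k^3 + 1.4975*k^2 + 4.8933*k - 8.3055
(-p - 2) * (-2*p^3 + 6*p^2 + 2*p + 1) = 2*p^4 - 2*p^3 - 14*p^2 - 5*p - 2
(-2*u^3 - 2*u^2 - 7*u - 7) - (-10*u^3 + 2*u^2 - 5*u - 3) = 8*u^3 - 4*u^2 - 2*u - 4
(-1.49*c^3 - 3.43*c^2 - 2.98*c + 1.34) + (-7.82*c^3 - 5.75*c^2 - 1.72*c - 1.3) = -9.31*c^3 - 9.18*c^2 - 4.7*c + 0.04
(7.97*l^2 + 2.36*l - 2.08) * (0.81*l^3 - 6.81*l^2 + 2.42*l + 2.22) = 6.4557*l^5 - 52.3641*l^4 + 1.531*l^3 + 37.5694*l^2 + 0.2056*l - 4.6176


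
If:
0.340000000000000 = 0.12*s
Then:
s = 2.83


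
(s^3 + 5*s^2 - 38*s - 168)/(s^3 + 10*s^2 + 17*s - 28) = (s - 6)/(s - 1)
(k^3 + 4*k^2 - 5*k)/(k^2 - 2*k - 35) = k*(k - 1)/(k - 7)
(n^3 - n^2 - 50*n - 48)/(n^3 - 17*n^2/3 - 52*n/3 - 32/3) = 3*(n + 6)/(3*n + 4)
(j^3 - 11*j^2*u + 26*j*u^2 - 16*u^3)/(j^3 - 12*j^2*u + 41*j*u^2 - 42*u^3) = (j^2 - 9*j*u + 8*u^2)/(j^2 - 10*j*u + 21*u^2)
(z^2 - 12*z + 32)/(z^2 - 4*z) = (z - 8)/z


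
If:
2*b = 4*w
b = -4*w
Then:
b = 0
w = 0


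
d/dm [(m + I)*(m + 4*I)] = 2*m + 5*I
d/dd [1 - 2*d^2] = -4*d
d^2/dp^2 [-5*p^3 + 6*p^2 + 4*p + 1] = 12 - 30*p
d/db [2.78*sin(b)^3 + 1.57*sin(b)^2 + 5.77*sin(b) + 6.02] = (8.34*sin(b)^2 + 3.14*sin(b) + 5.77)*cos(b)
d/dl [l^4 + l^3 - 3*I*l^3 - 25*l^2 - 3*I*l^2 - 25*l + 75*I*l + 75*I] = 4*l^3 + l^2*(3 - 9*I) + l*(-50 - 6*I) - 25 + 75*I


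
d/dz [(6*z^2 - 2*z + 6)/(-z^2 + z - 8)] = 2*(2*z^2 - 42*z + 5)/(z^4 - 2*z^3 + 17*z^2 - 16*z + 64)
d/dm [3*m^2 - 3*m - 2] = 6*m - 3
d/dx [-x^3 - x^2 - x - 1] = -3*x^2 - 2*x - 1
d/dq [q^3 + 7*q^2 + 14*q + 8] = 3*q^2 + 14*q + 14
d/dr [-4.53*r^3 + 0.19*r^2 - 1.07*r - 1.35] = -13.59*r^2 + 0.38*r - 1.07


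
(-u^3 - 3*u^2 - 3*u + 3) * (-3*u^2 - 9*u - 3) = 3*u^5 + 18*u^4 + 39*u^3 + 27*u^2 - 18*u - 9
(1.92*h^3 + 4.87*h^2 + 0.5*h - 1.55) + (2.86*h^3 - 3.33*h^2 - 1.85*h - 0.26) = 4.78*h^3 + 1.54*h^2 - 1.35*h - 1.81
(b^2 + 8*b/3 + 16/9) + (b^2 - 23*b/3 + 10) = 2*b^2 - 5*b + 106/9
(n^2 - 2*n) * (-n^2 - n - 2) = -n^4 + n^3 + 4*n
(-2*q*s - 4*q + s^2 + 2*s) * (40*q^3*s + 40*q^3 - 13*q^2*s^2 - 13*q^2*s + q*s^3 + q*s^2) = -80*q^4*s^2 - 240*q^4*s - 160*q^4 + 66*q^3*s^3 + 198*q^3*s^2 + 132*q^3*s - 15*q^2*s^4 - 45*q^2*s^3 - 30*q^2*s^2 + q*s^5 + 3*q*s^4 + 2*q*s^3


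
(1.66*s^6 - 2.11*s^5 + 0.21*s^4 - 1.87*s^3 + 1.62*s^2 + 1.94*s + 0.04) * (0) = 0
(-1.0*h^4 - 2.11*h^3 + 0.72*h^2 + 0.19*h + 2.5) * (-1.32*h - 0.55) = 1.32*h^5 + 3.3352*h^4 + 0.2101*h^3 - 0.6468*h^2 - 3.4045*h - 1.375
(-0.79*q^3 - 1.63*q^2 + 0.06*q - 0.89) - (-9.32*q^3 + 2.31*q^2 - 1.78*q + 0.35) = 8.53*q^3 - 3.94*q^2 + 1.84*q - 1.24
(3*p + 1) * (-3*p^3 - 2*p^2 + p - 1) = -9*p^4 - 9*p^3 + p^2 - 2*p - 1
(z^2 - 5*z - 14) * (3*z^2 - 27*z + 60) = 3*z^4 - 42*z^3 + 153*z^2 + 78*z - 840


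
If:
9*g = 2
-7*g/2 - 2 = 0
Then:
No Solution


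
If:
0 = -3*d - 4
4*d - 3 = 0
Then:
No Solution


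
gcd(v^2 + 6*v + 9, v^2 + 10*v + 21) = v + 3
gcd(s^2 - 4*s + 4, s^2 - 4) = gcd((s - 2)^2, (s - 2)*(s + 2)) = s - 2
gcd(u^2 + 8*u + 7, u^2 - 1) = u + 1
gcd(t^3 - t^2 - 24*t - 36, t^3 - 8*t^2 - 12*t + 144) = t - 6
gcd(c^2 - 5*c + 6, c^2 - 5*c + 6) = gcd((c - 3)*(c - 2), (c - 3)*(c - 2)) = c^2 - 5*c + 6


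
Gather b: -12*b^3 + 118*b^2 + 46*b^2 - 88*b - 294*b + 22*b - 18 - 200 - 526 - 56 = -12*b^3 + 164*b^2 - 360*b - 800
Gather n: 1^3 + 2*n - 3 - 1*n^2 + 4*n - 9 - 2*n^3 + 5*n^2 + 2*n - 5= -2*n^3 + 4*n^2 + 8*n - 16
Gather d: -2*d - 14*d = -16*d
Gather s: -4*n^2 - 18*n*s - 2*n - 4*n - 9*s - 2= -4*n^2 - 6*n + s*(-18*n - 9) - 2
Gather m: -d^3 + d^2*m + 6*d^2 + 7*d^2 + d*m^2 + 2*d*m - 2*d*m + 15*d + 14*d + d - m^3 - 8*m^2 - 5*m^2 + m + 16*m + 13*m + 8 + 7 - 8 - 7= -d^3 + 13*d^2 + 30*d - m^3 + m^2*(d - 13) + m*(d^2 + 30)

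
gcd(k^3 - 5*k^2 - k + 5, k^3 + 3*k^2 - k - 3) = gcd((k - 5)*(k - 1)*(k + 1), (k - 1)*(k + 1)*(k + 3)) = k^2 - 1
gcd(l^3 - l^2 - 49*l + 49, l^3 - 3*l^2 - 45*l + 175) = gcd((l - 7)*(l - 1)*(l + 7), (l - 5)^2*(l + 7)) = l + 7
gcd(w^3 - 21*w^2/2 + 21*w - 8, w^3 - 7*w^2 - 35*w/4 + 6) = w^2 - 17*w/2 + 4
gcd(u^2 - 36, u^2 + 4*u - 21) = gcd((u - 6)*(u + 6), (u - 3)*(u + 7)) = 1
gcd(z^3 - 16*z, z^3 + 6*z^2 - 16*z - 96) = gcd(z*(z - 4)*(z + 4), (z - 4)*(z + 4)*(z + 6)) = z^2 - 16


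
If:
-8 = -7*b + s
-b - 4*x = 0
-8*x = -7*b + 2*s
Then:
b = 16/5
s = 72/5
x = -4/5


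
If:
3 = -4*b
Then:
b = -3/4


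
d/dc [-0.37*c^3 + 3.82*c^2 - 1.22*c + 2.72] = -1.11*c^2 + 7.64*c - 1.22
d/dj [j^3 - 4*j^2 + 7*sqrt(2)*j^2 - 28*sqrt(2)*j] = 3*j^2 - 8*j + 14*sqrt(2)*j - 28*sqrt(2)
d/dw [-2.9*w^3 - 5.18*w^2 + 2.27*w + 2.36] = -8.7*w^2 - 10.36*w + 2.27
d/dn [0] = 0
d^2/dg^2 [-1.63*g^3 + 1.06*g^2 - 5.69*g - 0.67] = 2.12 - 9.78*g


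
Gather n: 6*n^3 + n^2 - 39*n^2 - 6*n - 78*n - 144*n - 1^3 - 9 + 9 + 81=6*n^3 - 38*n^2 - 228*n + 80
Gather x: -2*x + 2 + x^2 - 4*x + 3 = x^2 - 6*x + 5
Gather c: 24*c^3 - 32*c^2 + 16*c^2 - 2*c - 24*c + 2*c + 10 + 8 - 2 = 24*c^3 - 16*c^2 - 24*c + 16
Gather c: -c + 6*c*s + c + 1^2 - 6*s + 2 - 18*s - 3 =6*c*s - 24*s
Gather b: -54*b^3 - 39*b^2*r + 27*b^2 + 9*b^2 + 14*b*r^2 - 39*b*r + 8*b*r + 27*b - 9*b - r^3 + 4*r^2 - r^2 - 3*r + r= -54*b^3 + b^2*(36 - 39*r) + b*(14*r^2 - 31*r + 18) - r^3 + 3*r^2 - 2*r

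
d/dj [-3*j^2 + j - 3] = 1 - 6*j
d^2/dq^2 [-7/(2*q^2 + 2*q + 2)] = 7*(q^2 + q - (2*q + 1)^2 + 1)/(q^2 + q + 1)^3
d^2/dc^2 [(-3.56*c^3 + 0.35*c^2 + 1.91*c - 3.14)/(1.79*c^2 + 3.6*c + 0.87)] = (-1.4210854715202e-14*c^5 + 2.8421709430404e-14*c^4 - 73.4583620000001*c^3 - 130.535094*c^2 - 155.419002*c - 83.043366)/(5.735339*c^6 + 34.60428*c^5 + 77.957901*c^4 + 80.29368*c^3 + 37.890153*c^2 + 8.17452*c + 0.658503)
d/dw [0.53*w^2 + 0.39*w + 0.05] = 1.06*w + 0.39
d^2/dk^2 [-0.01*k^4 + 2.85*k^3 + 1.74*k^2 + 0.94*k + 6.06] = -0.12*k^2 + 17.1*k + 3.48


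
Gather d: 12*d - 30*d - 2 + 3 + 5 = 6 - 18*d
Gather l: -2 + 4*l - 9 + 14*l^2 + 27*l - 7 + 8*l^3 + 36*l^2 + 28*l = 8*l^3 + 50*l^2 + 59*l - 18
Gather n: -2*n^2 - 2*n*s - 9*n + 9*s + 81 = -2*n^2 + n*(-2*s - 9) + 9*s + 81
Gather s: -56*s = -56*s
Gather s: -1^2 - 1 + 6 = 4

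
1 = 1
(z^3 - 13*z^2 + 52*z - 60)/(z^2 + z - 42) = (z^2 - 7*z + 10)/(z + 7)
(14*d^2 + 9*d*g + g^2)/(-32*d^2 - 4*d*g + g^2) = (-14*d^2 - 9*d*g - g^2)/(32*d^2 + 4*d*g - g^2)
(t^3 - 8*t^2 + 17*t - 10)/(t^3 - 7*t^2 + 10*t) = (t - 1)/t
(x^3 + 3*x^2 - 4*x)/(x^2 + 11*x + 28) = x*(x - 1)/(x + 7)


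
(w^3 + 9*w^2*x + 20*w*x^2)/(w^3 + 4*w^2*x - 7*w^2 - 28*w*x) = (w + 5*x)/(w - 7)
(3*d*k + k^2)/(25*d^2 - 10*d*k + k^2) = k*(3*d + k)/(25*d^2 - 10*d*k + k^2)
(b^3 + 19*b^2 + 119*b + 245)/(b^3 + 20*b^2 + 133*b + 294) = (b + 5)/(b + 6)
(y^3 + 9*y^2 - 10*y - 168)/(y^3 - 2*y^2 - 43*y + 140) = (y + 6)/(y - 5)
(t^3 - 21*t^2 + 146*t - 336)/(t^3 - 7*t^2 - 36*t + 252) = (t - 8)/(t + 6)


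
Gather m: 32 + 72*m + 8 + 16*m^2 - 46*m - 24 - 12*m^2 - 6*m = 4*m^2 + 20*m + 16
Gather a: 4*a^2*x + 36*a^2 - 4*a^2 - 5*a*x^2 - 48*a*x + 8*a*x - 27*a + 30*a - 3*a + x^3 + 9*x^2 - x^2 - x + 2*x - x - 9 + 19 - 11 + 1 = a^2*(4*x + 32) + a*(-5*x^2 - 40*x) + x^3 + 8*x^2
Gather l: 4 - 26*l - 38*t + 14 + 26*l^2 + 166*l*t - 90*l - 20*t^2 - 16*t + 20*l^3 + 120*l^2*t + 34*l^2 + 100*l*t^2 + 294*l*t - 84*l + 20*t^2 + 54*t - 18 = 20*l^3 + l^2*(120*t + 60) + l*(100*t^2 + 460*t - 200)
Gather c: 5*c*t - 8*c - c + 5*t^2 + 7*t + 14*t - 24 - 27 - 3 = c*(5*t - 9) + 5*t^2 + 21*t - 54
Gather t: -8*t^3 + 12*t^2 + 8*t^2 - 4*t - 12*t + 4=-8*t^3 + 20*t^2 - 16*t + 4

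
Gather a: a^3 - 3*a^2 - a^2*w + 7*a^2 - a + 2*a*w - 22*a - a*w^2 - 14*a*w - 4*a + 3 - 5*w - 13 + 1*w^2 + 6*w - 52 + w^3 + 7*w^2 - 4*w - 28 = a^3 + a^2*(4 - w) + a*(-w^2 - 12*w - 27) + w^3 + 8*w^2 - 3*w - 90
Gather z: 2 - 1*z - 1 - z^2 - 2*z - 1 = -z^2 - 3*z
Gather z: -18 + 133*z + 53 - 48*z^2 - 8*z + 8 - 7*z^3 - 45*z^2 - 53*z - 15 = -7*z^3 - 93*z^2 + 72*z + 28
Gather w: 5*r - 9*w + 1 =5*r - 9*w + 1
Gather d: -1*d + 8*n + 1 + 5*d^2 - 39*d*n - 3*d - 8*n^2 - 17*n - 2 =5*d^2 + d*(-39*n - 4) - 8*n^2 - 9*n - 1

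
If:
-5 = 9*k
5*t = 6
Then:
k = -5/9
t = 6/5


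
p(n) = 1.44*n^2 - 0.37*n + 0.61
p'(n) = 2.88*n - 0.37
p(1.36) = 2.77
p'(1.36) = 3.55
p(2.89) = 11.57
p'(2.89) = 7.95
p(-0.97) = 2.32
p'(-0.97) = -3.16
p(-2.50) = 10.54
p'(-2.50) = -7.57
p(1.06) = 1.84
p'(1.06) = 2.68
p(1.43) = 3.03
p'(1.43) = 3.75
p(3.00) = 12.46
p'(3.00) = 8.27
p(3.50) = 16.96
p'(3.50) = 9.71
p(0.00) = 0.61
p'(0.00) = -0.37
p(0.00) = 0.61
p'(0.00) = -0.37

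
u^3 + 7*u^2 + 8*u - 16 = (u - 1)*(u + 4)^2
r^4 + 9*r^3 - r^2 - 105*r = r*(r - 3)*(r + 5)*(r + 7)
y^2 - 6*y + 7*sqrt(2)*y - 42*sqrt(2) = (y - 6)*(y + 7*sqrt(2))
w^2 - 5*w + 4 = (w - 4)*(w - 1)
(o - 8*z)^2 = o^2 - 16*o*z + 64*z^2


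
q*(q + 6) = q^2 + 6*q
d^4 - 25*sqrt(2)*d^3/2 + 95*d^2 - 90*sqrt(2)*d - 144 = (d - 6*sqrt(2))*(d - 4*sqrt(2))*(d - 3*sqrt(2))*(d + sqrt(2)/2)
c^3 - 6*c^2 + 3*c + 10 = (c - 5)*(c - 2)*(c + 1)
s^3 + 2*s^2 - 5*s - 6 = (s - 2)*(s + 1)*(s + 3)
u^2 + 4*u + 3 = (u + 1)*(u + 3)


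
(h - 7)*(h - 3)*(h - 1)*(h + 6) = h^4 - 5*h^3 - 35*h^2 + 165*h - 126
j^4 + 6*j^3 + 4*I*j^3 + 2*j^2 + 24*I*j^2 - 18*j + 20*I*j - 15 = (j + 1)*(j + 5)*(j + I)*(j + 3*I)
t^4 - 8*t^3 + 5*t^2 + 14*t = t*(t - 7)*(t - 2)*(t + 1)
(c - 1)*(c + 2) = c^2 + c - 2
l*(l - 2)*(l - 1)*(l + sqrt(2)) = l^4 - 3*l^3 + sqrt(2)*l^3 - 3*sqrt(2)*l^2 + 2*l^2 + 2*sqrt(2)*l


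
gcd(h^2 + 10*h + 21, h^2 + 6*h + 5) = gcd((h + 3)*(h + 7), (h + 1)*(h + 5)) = 1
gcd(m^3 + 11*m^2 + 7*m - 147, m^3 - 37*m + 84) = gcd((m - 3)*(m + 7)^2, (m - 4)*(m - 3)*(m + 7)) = m^2 + 4*m - 21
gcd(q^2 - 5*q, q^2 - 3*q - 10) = q - 5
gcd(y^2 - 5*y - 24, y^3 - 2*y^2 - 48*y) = y - 8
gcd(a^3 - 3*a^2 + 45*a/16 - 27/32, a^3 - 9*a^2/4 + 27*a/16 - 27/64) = a^2 - 3*a/2 + 9/16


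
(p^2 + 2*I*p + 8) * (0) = 0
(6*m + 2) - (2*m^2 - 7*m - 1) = -2*m^2 + 13*m + 3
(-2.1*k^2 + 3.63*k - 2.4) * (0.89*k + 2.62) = -1.869*k^3 - 2.2713*k^2 + 7.3746*k - 6.288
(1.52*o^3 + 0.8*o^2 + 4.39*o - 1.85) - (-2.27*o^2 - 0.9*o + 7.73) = 1.52*o^3 + 3.07*o^2 + 5.29*o - 9.58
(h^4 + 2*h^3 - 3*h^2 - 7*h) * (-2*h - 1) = -2*h^5 - 5*h^4 + 4*h^3 + 17*h^2 + 7*h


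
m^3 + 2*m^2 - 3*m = m*(m - 1)*(m + 3)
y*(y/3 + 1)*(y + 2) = y^3/3 + 5*y^2/3 + 2*y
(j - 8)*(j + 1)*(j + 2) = j^3 - 5*j^2 - 22*j - 16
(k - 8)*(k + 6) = k^2 - 2*k - 48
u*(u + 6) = u^2 + 6*u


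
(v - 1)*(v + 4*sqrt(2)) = v^2 - v + 4*sqrt(2)*v - 4*sqrt(2)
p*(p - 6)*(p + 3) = p^3 - 3*p^2 - 18*p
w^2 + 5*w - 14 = (w - 2)*(w + 7)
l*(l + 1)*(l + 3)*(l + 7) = l^4 + 11*l^3 + 31*l^2 + 21*l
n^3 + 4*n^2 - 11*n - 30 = (n - 3)*(n + 2)*(n + 5)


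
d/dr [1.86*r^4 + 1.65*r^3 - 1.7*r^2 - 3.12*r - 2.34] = 7.44*r^3 + 4.95*r^2 - 3.4*r - 3.12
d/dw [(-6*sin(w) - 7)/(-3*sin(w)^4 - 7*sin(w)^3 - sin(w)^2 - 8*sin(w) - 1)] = -(54*sin(w)^4 + 168*sin(w)^3 + 153*sin(w)^2 + 14*sin(w) + 50)*cos(w)/(3*sin(w)^4 + 7*sin(w)^3 + sin(w)^2 + 8*sin(w) + 1)^2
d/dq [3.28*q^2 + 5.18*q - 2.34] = 6.56*q + 5.18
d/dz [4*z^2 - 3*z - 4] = 8*z - 3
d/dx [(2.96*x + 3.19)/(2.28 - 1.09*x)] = (11.146231*x - 23.315052)/(1.09*x - 2.28)^3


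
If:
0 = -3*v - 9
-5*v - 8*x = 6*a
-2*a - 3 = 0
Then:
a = -3/2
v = -3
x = 3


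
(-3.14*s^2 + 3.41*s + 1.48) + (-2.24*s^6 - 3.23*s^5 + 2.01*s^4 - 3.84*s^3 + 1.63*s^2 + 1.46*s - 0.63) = -2.24*s^6 - 3.23*s^5 + 2.01*s^4 - 3.84*s^3 - 1.51*s^2 + 4.87*s + 0.85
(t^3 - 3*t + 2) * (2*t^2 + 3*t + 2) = 2*t^5 + 3*t^4 - 4*t^3 - 5*t^2 + 4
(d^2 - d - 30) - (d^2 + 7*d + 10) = -8*d - 40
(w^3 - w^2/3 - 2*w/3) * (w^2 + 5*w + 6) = w^5 + 14*w^4/3 + 11*w^3/3 - 16*w^2/3 - 4*w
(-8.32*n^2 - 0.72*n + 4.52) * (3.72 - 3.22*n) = 26.7904*n^3 - 28.632*n^2 - 17.2328*n + 16.8144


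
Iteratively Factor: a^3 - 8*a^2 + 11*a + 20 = (a - 4)*(a^2 - 4*a - 5) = (a - 5)*(a - 4)*(a + 1)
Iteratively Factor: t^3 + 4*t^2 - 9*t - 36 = (t + 3)*(t^2 + t - 12) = (t - 3)*(t + 3)*(t + 4)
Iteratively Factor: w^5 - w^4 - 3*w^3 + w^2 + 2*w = (w - 2)*(w^4 + w^3 - w^2 - w) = (w - 2)*(w - 1)*(w^3 + 2*w^2 + w) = (w - 2)*(w - 1)*(w + 1)*(w^2 + w) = w*(w - 2)*(w - 1)*(w + 1)*(w + 1)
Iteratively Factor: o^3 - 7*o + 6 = (o - 1)*(o^2 + o - 6) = (o - 1)*(o + 3)*(o - 2)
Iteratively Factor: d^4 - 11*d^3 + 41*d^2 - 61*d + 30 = (d - 3)*(d^3 - 8*d^2 + 17*d - 10) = (d - 3)*(d - 1)*(d^2 - 7*d + 10) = (d - 3)*(d - 2)*(d - 1)*(d - 5)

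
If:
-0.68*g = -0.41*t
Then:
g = 0.602941176470588*t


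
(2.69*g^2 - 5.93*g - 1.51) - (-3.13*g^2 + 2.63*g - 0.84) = 5.82*g^2 - 8.56*g - 0.67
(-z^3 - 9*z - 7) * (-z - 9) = z^4 + 9*z^3 + 9*z^2 + 88*z + 63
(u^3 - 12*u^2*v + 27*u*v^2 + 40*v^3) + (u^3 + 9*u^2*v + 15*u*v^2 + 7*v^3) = 2*u^3 - 3*u^2*v + 42*u*v^2 + 47*v^3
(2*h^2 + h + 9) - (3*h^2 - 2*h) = -h^2 + 3*h + 9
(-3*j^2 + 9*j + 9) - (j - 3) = -3*j^2 + 8*j + 12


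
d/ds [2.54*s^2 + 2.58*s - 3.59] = 5.08*s + 2.58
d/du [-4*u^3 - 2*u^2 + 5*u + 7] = -12*u^2 - 4*u + 5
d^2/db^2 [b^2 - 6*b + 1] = 2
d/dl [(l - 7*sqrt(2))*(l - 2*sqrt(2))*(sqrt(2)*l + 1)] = 3*sqrt(2)*l^2 - 34*l + 19*sqrt(2)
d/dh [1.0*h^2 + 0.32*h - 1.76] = 2.0*h + 0.32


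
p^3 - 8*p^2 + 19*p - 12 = (p - 4)*(p - 3)*(p - 1)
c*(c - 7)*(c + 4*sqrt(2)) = c^3 - 7*c^2 + 4*sqrt(2)*c^2 - 28*sqrt(2)*c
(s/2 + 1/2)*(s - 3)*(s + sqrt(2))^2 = s^4/2 - s^3 + sqrt(2)*s^3 - 2*sqrt(2)*s^2 - s^2/2 - 3*sqrt(2)*s - 2*s - 3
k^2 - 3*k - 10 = (k - 5)*(k + 2)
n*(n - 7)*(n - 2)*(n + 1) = n^4 - 8*n^3 + 5*n^2 + 14*n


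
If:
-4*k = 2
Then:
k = -1/2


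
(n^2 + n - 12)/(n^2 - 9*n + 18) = (n + 4)/(n - 6)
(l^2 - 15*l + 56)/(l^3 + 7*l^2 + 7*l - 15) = (l^2 - 15*l + 56)/(l^3 + 7*l^2 + 7*l - 15)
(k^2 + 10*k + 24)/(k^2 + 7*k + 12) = (k + 6)/(k + 3)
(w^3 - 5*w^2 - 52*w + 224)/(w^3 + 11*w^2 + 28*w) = (w^2 - 12*w + 32)/(w*(w + 4))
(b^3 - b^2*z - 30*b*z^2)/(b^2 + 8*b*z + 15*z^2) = b*(b - 6*z)/(b + 3*z)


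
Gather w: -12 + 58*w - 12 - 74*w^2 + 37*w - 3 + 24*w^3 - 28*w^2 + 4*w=24*w^3 - 102*w^2 + 99*w - 27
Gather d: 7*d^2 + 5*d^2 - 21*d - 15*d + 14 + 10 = 12*d^2 - 36*d + 24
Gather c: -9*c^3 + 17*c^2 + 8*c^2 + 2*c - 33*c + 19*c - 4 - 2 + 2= -9*c^3 + 25*c^2 - 12*c - 4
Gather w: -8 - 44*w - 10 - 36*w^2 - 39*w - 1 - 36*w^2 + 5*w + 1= -72*w^2 - 78*w - 18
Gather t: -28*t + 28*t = 0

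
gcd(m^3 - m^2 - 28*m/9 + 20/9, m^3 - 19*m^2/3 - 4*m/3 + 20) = m^2 - m/3 - 10/3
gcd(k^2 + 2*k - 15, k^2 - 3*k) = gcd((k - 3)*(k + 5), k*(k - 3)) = k - 3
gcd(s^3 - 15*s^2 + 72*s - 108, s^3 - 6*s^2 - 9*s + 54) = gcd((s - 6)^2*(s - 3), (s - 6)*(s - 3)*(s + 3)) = s^2 - 9*s + 18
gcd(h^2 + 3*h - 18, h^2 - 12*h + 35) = 1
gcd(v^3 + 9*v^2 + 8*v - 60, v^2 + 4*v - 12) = v^2 + 4*v - 12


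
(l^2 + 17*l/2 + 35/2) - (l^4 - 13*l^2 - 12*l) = -l^4 + 14*l^2 + 41*l/2 + 35/2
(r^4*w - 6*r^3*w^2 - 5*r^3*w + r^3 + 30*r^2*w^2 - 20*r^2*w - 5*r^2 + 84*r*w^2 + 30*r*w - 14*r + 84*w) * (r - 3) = r^5*w - 6*r^4*w^2 - 8*r^4*w + r^4 + 48*r^3*w^2 - 5*r^3*w - 8*r^3 - 6*r^2*w^2 + 90*r^2*w + r^2 - 252*r*w^2 - 6*r*w + 42*r - 252*w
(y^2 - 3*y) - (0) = y^2 - 3*y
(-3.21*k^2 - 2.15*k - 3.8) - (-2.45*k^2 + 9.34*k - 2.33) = -0.76*k^2 - 11.49*k - 1.47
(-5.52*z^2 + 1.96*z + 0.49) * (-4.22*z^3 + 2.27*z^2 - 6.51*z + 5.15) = 23.2944*z^5 - 20.8016*z^4 + 38.3166*z^3 - 40.0753*z^2 + 6.9041*z + 2.5235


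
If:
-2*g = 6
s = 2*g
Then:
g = -3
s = -6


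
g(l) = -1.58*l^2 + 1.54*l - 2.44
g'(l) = 1.54 - 3.16*l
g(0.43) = -2.07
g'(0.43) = 0.18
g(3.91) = -20.57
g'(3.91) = -10.82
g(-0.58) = -3.86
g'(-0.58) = 3.37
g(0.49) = -2.06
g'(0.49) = -0.01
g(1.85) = -5.00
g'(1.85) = -4.31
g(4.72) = -30.37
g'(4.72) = -13.38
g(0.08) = -2.33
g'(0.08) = 1.29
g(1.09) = -2.64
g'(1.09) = -1.90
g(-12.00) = -248.44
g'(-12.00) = 39.46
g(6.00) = -50.08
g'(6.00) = -17.42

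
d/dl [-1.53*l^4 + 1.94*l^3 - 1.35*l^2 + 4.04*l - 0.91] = -6.12*l^3 + 5.82*l^2 - 2.7*l + 4.04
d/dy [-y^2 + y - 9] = 1 - 2*y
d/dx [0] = 0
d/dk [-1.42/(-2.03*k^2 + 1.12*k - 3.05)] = (1.5904 - 5.7652*k)/(2.03*k^2 - 1.12*k + 3.05)^2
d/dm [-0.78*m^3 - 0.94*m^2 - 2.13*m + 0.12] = -2.34*m^2 - 1.88*m - 2.13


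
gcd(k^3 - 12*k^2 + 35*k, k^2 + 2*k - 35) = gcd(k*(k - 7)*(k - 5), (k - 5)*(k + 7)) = k - 5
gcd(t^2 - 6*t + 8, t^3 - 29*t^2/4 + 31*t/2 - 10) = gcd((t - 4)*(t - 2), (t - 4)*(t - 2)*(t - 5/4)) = t^2 - 6*t + 8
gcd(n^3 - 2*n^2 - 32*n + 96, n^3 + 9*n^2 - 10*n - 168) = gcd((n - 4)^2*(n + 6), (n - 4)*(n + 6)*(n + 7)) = n^2 + 2*n - 24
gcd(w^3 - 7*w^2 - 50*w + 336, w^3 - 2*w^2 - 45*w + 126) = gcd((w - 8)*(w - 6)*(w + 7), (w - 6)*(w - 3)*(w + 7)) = w^2 + w - 42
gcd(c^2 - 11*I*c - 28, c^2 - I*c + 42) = c - 7*I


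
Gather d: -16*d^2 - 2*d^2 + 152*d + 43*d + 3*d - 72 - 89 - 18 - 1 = -18*d^2 + 198*d - 180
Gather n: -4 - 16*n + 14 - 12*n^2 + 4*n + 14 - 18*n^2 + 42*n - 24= -30*n^2 + 30*n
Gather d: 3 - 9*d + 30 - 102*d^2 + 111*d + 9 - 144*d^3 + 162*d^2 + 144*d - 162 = -144*d^3 + 60*d^2 + 246*d - 120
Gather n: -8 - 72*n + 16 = 8 - 72*n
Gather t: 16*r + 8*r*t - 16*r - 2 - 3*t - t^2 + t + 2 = -t^2 + t*(8*r - 2)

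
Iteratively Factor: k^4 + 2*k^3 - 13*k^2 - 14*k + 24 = (k - 3)*(k^3 + 5*k^2 + 2*k - 8) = (k - 3)*(k - 1)*(k^2 + 6*k + 8) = (k - 3)*(k - 1)*(k + 4)*(k + 2)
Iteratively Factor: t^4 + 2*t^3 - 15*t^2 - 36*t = (t)*(t^3 + 2*t^2 - 15*t - 36) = t*(t + 3)*(t^2 - t - 12) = t*(t + 3)^2*(t - 4)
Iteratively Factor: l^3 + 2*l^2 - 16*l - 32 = (l + 2)*(l^2 - 16) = (l - 4)*(l + 2)*(l + 4)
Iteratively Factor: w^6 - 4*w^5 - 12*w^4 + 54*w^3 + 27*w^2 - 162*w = (w + 3)*(w^5 - 7*w^4 + 9*w^3 + 27*w^2 - 54*w) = (w - 3)*(w + 3)*(w^4 - 4*w^3 - 3*w^2 + 18*w) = (w - 3)*(w + 2)*(w + 3)*(w^3 - 6*w^2 + 9*w) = (w - 3)^2*(w + 2)*(w + 3)*(w^2 - 3*w) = (w - 3)^3*(w + 2)*(w + 3)*(w)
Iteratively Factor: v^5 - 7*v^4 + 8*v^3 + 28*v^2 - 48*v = (v - 4)*(v^4 - 3*v^3 - 4*v^2 + 12*v) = (v - 4)*(v + 2)*(v^3 - 5*v^2 + 6*v) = (v - 4)*(v - 2)*(v + 2)*(v^2 - 3*v) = (v - 4)*(v - 3)*(v - 2)*(v + 2)*(v)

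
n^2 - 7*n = n*(n - 7)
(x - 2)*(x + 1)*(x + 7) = x^3 + 6*x^2 - 9*x - 14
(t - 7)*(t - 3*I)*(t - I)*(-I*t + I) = -I*t^4 - 4*t^3 + 8*I*t^3 + 32*t^2 - 4*I*t^2 - 28*t - 24*I*t + 21*I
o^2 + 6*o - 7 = (o - 1)*(o + 7)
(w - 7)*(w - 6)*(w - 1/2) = w^3 - 27*w^2/2 + 97*w/2 - 21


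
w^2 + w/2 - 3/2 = (w - 1)*(w + 3/2)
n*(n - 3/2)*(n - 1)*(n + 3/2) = n^4 - n^3 - 9*n^2/4 + 9*n/4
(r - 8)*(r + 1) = r^2 - 7*r - 8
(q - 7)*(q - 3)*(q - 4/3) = q^3 - 34*q^2/3 + 103*q/3 - 28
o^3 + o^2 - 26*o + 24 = (o - 4)*(o - 1)*(o + 6)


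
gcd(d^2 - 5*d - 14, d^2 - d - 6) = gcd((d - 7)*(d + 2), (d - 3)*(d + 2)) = d + 2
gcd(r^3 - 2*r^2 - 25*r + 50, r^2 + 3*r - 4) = 1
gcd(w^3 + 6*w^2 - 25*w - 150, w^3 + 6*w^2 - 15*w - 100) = w + 5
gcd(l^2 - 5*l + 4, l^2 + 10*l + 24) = 1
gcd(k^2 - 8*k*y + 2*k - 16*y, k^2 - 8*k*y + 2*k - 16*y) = -k^2 + 8*k*y - 2*k + 16*y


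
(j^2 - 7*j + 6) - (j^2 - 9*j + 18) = 2*j - 12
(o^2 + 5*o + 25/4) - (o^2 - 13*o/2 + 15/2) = 23*o/2 - 5/4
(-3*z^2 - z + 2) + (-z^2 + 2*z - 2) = -4*z^2 + z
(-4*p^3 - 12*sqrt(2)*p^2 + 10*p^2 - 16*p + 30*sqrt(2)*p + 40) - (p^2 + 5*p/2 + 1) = -4*p^3 - 12*sqrt(2)*p^2 + 9*p^2 - 37*p/2 + 30*sqrt(2)*p + 39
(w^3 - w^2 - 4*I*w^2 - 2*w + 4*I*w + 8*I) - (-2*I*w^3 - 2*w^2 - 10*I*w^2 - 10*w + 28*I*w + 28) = w^3 + 2*I*w^3 + w^2 + 6*I*w^2 + 8*w - 24*I*w - 28 + 8*I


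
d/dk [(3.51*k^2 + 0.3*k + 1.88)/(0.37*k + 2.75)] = (1.2987*k^2 + 19.305*k + 0.1294)/(0.1369*k^2 + 2.035*k + 7.5625)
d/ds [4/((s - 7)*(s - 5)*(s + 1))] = 4*(-3*s^2 + 22*s - 23)/(s^6 - 22*s^5 + 167*s^4 - 436*s^3 - 241*s^2 + 1610*s + 1225)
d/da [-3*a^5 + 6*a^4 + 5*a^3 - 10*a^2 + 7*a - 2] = -15*a^4 + 24*a^3 + 15*a^2 - 20*a + 7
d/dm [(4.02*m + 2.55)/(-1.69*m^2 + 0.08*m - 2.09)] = (6.7938*m^2 + 8.619*m - 8.6058)/(2.8561*m^4 - 0.2704*m^3 + 7.0706*m^2 - 0.3344*m + 4.3681)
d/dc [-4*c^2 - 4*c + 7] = -8*c - 4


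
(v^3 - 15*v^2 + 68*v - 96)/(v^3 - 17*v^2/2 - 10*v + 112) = 2*(v - 3)/(2*v + 7)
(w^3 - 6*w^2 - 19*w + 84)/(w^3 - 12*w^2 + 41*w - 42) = (w + 4)/(w - 2)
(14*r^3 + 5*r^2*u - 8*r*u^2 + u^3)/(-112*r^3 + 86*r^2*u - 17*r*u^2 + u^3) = (-r - u)/(8*r - u)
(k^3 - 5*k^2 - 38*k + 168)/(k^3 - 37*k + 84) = (k^2 - k - 42)/(k^2 + 4*k - 21)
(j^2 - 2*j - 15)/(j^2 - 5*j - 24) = (j - 5)/(j - 8)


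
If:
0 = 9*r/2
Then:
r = 0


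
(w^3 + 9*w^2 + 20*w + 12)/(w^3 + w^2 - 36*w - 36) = (w + 2)/(w - 6)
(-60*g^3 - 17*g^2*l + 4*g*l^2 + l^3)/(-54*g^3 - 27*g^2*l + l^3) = (20*g^2 - g*l - l^2)/(18*g^2 + 3*g*l - l^2)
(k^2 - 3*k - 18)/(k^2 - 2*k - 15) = (k - 6)/(k - 5)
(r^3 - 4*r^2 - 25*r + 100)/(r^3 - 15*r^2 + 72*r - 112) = (r^2 - 25)/(r^2 - 11*r + 28)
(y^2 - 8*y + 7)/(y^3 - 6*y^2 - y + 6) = (y - 7)/(y^2 - 5*y - 6)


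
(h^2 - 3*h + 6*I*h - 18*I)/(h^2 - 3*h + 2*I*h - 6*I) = (h + 6*I)/(h + 2*I)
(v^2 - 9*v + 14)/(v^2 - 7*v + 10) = (v - 7)/(v - 5)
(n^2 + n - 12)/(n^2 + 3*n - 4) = (n - 3)/(n - 1)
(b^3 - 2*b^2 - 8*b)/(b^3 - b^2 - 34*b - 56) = b*(b - 4)/(b^2 - 3*b - 28)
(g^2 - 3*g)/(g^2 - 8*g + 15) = g/(g - 5)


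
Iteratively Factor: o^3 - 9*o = (o + 3)*(o^2 - 3*o) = o*(o + 3)*(o - 3)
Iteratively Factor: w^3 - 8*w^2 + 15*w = (w)*(w^2 - 8*w + 15) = w*(w - 5)*(w - 3)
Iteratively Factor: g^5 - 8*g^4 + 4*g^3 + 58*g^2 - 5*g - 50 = (g - 1)*(g^4 - 7*g^3 - 3*g^2 + 55*g + 50) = (g - 1)*(g + 2)*(g^3 - 9*g^2 + 15*g + 25) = (g - 1)*(g + 1)*(g + 2)*(g^2 - 10*g + 25) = (g - 5)*(g - 1)*(g + 1)*(g + 2)*(g - 5)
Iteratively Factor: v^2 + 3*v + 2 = (v + 1)*(v + 2)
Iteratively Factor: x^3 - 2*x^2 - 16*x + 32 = (x + 4)*(x^2 - 6*x + 8) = (x - 2)*(x + 4)*(x - 4)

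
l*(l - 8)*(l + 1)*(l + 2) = l^4 - 5*l^3 - 22*l^2 - 16*l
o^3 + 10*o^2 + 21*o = o*(o + 3)*(o + 7)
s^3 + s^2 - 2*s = s*(s - 1)*(s + 2)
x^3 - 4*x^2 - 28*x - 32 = (x - 8)*(x + 2)^2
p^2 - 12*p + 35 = (p - 7)*(p - 5)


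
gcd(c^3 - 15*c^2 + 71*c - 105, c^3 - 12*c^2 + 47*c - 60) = c^2 - 8*c + 15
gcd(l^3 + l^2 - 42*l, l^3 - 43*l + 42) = l^2 + l - 42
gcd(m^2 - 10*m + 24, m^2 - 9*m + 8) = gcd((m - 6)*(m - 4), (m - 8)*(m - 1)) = 1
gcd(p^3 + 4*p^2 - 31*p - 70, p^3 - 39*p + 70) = p^2 + 2*p - 35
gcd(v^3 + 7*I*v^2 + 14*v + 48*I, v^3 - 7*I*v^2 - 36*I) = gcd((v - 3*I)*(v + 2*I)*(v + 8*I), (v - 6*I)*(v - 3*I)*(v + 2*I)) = v^2 - I*v + 6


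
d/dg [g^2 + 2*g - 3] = 2*g + 2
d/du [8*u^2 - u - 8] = 16*u - 1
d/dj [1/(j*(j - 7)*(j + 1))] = (-j*(j - 7) - j*(j + 1) - (j - 7)*(j + 1))/(j^2*(j - 7)^2*(j + 1)^2)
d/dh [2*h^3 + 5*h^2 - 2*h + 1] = 6*h^2 + 10*h - 2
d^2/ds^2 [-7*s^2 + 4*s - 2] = -14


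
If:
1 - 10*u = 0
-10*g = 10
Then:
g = -1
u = 1/10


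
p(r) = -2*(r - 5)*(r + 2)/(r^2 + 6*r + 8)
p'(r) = -2*(-2*r - 6)*(r - 5)*(r + 2)/(r^2 + 6*r + 8)^2 - 2*(r - 5)/(r^2 + 6*r + 8) - 2*(r + 2)/(r^2 + 6*r + 8)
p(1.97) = 1.02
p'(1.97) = -0.51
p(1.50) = 1.27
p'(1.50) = -0.60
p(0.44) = 2.05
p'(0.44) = -0.91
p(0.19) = 2.30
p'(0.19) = -1.03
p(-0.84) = 3.70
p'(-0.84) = -1.80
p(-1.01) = 4.02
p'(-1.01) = -2.01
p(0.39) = 2.10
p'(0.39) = -0.93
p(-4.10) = -182.00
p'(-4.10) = -1800.00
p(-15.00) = -3.64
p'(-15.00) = -0.15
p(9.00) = -0.62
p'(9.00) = -0.11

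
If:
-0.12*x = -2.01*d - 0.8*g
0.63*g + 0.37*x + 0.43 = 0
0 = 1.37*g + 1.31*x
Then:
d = 0.81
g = -1.77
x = 1.85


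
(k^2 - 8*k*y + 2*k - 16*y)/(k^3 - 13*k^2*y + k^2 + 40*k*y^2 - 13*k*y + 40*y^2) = (-k - 2)/(-k^2 + 5*k*y - k + 5*y)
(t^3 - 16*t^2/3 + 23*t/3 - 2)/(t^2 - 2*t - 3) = (3*t^2 - 7*t + 2)/(3*(t + 1))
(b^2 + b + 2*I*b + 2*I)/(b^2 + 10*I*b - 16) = (b + 1)/(b + 8*I)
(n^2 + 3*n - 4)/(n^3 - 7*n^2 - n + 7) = (n + 4)/(n^2 - 6*n - 7)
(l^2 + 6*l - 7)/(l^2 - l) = (l + 7)/l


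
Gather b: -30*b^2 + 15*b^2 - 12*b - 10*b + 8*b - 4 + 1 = -15*b^2 - 14*b - 3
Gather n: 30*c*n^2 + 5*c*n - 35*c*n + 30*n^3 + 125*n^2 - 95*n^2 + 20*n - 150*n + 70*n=30*n^3 + n^2*(30*c + 30) + n*(-30*c - 60)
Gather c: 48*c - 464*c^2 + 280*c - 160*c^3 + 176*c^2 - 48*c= -160*c^3 - 288*c^2 + 280*c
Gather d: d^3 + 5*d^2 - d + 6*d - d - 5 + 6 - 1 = d^3 + 5*d^2 + 4*d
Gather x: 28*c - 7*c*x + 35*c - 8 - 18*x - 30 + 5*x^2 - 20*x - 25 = 63*c + 5*x^2 + x*(-7*c - 38) - 63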